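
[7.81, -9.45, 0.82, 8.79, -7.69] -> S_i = Random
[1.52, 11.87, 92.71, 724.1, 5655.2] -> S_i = 1.52*7.81^i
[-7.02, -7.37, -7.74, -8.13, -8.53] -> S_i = -7.02*1.05^i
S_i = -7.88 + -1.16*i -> [-7.88, -9.04, -10.2, -11.36, -12.52]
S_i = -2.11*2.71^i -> [-2.11, -5.72, -15.5, -41.99, -113.8]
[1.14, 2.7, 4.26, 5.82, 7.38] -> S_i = 1.14 + 1.56*i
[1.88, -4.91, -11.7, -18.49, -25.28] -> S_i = 1.88 + -6.79*i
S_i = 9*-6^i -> [9, -54, 324, -1944, 11664]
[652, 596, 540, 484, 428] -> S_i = 652 + -56*i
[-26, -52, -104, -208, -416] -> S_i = -26*2^i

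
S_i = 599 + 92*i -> [599, 691, 783, 875, 967]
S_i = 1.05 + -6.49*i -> [1.05, -5.44, -11.93, -18.42, -24.91]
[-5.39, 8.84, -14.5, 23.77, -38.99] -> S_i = -5.39*(-1.64)^i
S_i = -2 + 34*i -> [-2, 32, 66, 100, 134]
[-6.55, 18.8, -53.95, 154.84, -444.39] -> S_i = -6.55*(-2.87)^i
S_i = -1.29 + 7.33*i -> [-1.29, 6.04, 13.37, 20.7, 28.03]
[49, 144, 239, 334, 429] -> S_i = 49 + 95*i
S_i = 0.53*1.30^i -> [0.53, 0.69, 0.9, 1.16, 1.51]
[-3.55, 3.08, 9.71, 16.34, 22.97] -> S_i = -3.55 + 6.63*i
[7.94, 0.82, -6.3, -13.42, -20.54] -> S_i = 7.94 + -7.12*i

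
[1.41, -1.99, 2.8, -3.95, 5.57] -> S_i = 1.41*(-1.41)^i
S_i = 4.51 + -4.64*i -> [4.51, -0.13, -4.77, -9.41, -14.05]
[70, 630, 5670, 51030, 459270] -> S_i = 70*9^i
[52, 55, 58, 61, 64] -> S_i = 52 + 3*i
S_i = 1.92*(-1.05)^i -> [1.92, -2.02, 2.12, -2.22, 2.33]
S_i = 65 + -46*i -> [65, 19, -27, -73, -119]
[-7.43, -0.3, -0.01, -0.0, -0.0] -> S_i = -7.43*0.04^i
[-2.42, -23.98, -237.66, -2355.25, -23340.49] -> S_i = -2.42*9.91^i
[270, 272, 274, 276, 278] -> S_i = 270 + 2*i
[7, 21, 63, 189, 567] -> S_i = 7*3^i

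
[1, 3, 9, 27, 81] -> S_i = 1*3^i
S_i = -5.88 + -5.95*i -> [-5.88, -11.83, -17.78, -23.73, -29.68]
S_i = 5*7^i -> [5, 35, 245, 1715, 12005]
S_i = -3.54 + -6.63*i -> [-3.54, -10.17, -16.8, -23.43, -30.06]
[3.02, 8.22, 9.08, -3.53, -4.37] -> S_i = Random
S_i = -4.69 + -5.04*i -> [-4.69, -9.73, -14.77, -19.81, -24.85]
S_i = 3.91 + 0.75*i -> [3.91, 4.66, 5.41, 6.16, 6.91]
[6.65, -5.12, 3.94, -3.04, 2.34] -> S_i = 6.65*(-0.77)^i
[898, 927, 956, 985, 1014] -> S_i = 898 + 29*i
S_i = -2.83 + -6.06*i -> [-2.83, -8.89, -14.95, -21.01, -27.07]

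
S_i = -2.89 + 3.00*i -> [-2.89, 0.11, 3.11, 6.11, 9.11]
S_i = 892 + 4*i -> [892, 896, 900, 904, 908]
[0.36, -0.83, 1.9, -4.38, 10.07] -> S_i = 0.36*(-2.30)^i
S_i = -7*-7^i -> [-7, 49, -343, 2401, -16807]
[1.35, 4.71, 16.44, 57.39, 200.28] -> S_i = 1.35*3.49^i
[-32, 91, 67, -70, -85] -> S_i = Random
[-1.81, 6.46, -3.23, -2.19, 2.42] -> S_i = Random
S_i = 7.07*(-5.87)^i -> [7.07, -41.5, 243.61, -1429.99, 8394.06]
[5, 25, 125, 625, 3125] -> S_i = 5*5^i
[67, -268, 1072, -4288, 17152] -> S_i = 67*-4^i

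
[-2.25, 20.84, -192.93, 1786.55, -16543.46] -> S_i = -2.25*(-9.26)^i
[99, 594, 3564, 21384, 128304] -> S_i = 99*6^i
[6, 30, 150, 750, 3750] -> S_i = 6*5^i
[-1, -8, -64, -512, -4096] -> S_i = -1*8^i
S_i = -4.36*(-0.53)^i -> [-4.36, 2.31, -1.22, 0.65, -0.34]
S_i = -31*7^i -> [-31, -217, -1519, -10633, -74431]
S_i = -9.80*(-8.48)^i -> [-9.8, 83.1, -704.72, 5976.04, -50676.84]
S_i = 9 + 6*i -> [9, 15, 21, 27, 33]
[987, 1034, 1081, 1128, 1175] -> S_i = 987 + 47*i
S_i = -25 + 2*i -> [-25, -23, -21, -19, -17]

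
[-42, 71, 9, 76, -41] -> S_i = Random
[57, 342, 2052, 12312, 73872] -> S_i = 57*6^i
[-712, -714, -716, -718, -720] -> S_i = -712 + -2*i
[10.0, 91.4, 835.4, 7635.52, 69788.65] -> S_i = 10.00*9.14^i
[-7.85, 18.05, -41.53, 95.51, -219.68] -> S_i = -7.85*(-2.30)^i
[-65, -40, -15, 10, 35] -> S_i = -65 + 25*i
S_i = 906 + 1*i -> [906, 907, 908, 909, 910]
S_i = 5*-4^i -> [5, -20, 80, -320, 1280]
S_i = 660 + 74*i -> [660, 734, 808, 882, 956]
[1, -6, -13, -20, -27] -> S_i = 1 + -7*i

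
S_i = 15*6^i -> [15, 90, 540, 3240, 19440]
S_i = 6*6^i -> [6, 36, 216, 1296, 7776]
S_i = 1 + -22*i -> [1, -21, -43, -65, -87]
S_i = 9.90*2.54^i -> [9.9, 25.15, 63.87, 162.23, 412.07]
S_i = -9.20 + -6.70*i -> [-9.2, -15.9, -22.6, -29.3, -36.0]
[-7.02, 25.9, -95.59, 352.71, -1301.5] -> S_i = -7.02*(-3.69)^i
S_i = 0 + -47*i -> [0, -47, -94, -141, -188]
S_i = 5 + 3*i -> [5, 8, 11, 14, 17]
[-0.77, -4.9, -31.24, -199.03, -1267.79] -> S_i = -0.77*6.37^i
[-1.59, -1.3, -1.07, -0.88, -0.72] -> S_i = -1.59*0.82^i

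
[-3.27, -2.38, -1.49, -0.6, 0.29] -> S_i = -3.27 + 0.89*i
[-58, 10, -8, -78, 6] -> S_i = Random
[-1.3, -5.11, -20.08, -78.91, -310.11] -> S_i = -1.30*3.93^i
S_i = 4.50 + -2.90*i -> [4.5, 1.6, -1.3, -4.2, -7.1]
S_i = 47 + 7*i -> [47, 54, 61, 68, 75]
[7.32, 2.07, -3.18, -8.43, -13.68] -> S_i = 7.32 + -5.25*i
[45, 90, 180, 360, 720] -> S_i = 45*2^i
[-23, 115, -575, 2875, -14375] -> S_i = -23*-5^i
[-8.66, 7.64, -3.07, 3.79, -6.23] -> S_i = Random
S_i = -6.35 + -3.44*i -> [-6.35, -9.79, -13.23, -16.67, -20.11]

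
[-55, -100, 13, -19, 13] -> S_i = Random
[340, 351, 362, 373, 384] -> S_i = 340 + 11*i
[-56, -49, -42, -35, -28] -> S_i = -56 + 7*i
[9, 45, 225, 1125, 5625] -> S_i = 9*5^i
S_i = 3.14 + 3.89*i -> [3.14, 7.03, 10.92, 14.81, 18.7]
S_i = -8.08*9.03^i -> [-8.08, -72.96, -658.85, -5949.42, -53723.26]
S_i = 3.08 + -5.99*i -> [3.08, -2.91, -8.9, -14.89, -20.88]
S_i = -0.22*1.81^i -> [-0.22, -0.4, -0.72, -1.3, -2.36]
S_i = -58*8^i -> [-58, -464, -3712, -29696, -237568]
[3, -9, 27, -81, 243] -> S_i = 3*-3^i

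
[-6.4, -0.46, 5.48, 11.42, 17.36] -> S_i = -6.40 + 5.94*i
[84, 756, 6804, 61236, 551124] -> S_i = 84*9^i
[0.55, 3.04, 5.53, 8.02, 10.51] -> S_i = 0.55 + 2.49*i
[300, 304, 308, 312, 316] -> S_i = 300 + 4*i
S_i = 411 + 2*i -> [411, 413, 415, 417, 419]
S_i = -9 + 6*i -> [-9, -3, 3, 9, 15]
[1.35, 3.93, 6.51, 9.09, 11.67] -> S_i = 1.35 + 2.58*i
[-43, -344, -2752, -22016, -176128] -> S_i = -43*8^i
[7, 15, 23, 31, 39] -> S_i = 7 + 8*i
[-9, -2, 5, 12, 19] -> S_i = -9 + 7*i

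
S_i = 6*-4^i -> [6, -24, 96, -384, 1536]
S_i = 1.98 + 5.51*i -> [1.98, 7.49, 13.0, 18.51, 24.02]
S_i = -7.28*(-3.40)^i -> [-7.28, 24.75, -84.16, 286.13, -972.85]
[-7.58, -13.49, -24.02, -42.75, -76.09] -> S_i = -7.58*1.78^i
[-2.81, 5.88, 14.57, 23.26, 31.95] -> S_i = -2.81 + 8.69*i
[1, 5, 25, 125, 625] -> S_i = 1*5^i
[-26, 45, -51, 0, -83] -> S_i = Random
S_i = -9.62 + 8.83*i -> [-9.62, -0.79, 8.04, 16.87, 25.7]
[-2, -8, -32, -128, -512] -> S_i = -2*4^i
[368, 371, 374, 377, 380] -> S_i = 368 + 3*i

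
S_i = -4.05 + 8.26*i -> [-4.05, 4.21, 12.47, 20.73, 28.99]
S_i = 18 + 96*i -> [18, 114, 210, 306, 402]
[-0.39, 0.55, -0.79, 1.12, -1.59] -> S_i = -0.39*(-1.42)^i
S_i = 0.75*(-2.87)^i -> [0.75, -2.15, 6.18, -17.73, 50.88]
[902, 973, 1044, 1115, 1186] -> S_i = 902 + 71*i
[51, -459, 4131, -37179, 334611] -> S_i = 51*-9^i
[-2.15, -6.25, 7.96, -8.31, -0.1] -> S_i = Random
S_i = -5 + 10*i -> [-5, 5, 15, 25, 35]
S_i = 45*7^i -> [45, 315, 2205, 15435, 108045]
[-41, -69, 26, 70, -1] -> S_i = Random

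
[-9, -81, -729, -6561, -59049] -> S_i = -9*9^i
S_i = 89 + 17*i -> [89, 106, 123, 140, 157]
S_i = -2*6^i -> [-2, -12, -72, -432, -2592]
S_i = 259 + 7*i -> [259, 266, 273, 280, 287]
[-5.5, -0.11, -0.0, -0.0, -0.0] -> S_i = -5.50*0.02^i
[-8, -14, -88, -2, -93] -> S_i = Random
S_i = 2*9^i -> [2, 18, 162, 1458, 13122]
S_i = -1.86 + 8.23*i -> [-1.86, 6.37, 14.6, 22.83, 31.06]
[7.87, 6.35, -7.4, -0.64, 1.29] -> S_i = Random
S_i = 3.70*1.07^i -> [3.7, 3.96, 4.24, 4.53, 4.85]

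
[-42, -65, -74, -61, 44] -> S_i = Random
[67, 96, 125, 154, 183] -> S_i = 67 + 29*i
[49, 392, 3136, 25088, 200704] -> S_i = 49*8^i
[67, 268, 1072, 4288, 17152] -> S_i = 67*4^i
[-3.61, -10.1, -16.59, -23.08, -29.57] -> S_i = -3.61 + -6.49*i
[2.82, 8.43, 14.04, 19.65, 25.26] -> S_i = 2.82 + 5.61*i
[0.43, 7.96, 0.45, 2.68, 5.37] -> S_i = Random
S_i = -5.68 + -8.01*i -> [-5.68, -13.69, -21.7, -29.71, -37.72]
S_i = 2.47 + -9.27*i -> [2.47, -6.8, -16.07, -25.34, -34.61]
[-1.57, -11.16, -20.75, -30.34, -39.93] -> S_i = -1.57 + -9.59*i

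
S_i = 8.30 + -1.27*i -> [8.3, 7.03, 5.76, 4.49, 3.22]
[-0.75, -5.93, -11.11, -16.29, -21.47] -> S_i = -0.75 + -5.18*i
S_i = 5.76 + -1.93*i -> [5.76, 3.83, 1.9, -0.03, -1.96]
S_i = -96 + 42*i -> [-96, -54, -12, 30, 72]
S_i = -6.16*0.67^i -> [-6.16, -4.13, -2.77, -1.85, -1.24]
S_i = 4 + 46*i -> [4, 50, 96, 142, 188]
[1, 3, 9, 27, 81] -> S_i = 1*3^i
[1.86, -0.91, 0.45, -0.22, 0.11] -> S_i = 1.86*(-0.49)^i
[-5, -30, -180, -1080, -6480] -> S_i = -5*6^i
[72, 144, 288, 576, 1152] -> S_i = 72*2^i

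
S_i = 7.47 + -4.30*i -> [7.47, 3.17, -1.13, -5.43, -9.73]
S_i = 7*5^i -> [7, 35, 175, 875, 4375]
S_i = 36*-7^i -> [36, -252, 1764, -12348, 86436]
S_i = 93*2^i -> [93, 186, 372, 744, 1488]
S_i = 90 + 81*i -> [90, 171, 252, 333, 414]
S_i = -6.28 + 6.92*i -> [-6.28, 0.64, 7.56, 14.48, 21.4]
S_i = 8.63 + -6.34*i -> [8.63, 2.29, -4.05, -10.39, -16.73]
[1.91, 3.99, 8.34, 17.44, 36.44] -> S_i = 1.91*2.09^i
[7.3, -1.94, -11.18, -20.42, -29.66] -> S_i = 7.30 + -9.24*i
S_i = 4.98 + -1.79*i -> [4.98, 3.19, 1.4, -0.39, -2.18]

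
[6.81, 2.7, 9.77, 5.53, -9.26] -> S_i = Random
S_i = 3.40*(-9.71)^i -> [3.4, -33.01, 320.57, -3112.7, 30224.27]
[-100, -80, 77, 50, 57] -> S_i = Random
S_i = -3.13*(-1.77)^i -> [-3.13, 5.54, -9.81, 17.36, -30.72]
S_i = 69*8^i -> [69, 552, 4416, 35328, 282624]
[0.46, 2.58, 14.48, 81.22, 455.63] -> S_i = 0.46*5.61^i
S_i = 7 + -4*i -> [7, 3, -1, -5, -9]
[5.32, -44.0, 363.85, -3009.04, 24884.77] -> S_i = 5.32*(-8.27)^i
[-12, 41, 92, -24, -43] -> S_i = Random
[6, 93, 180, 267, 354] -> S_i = 6 + 87*i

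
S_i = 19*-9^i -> [19, -171, 1539, -13851, 124659]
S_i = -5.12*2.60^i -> [-5.12, -13.31, -34.61, -89.99, -233.97]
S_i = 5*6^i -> [5, 30, 180, 1080, 6480]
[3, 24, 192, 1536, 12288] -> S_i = 3*8^i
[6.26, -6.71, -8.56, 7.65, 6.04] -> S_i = Random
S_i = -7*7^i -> [-7, -49, -343, -2401, -16807]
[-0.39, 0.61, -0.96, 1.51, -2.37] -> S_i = -0.39*(-1.57)^i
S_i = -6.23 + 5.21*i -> [-6.23, -1.02, 4.19, 9.4, 14.61]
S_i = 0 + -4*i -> [0, -4, -8, -12, -16]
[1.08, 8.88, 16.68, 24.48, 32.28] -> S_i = 1.08 + 7.80*i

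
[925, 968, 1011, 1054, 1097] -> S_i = 925 + 43*i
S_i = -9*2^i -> [-9, -18, -36, -72, -144]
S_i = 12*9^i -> [12, 108, 972, 8748, 78732]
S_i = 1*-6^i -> [1, -6, 36, -216, 1296]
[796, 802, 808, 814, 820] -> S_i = 796 + 6*i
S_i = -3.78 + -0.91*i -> [-3.78, -4.69, -5.6, -6.51, -7.42]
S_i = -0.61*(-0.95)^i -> [-0.61, 0.58, -0.55, 0.52, -0.5]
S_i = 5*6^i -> [5, 30, 180, 1080, 6480]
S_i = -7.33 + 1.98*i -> [-7.33, -5.35, -3.37, -1.39, 0.59]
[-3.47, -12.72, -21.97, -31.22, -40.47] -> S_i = -3.47 + -9.25*i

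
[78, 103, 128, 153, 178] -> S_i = 78 + 25*i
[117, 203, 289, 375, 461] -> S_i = 117 + 86*i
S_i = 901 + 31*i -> [901, 932, 963, 994, 1025]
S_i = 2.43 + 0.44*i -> [2.43, 2.87, 3.31, 3.75, 4.19]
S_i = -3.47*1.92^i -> [-3.47, -6.66, -12.79, -24.56, -47.16]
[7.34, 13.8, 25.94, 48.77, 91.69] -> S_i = 7.34*1.88^i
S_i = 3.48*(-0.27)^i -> [3.48, -0.94, 0.25, -0.07, 0.02]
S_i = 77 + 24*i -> [77, 101, 125, 149, 173]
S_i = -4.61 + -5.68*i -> [-4.61, -10.29, -15.97, -21.65, -27.33]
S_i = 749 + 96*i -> [749, 845, 941, 1037, 1133]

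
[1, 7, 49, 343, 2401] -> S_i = 1*7^i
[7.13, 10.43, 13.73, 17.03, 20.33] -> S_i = 7.13 + 3.30*i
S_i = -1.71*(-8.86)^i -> [-1.71, 15.15, -134.23, 1189.32, -10537.34]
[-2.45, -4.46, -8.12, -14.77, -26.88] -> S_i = -2.45*1.82^i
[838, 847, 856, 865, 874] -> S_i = 838 + 9*i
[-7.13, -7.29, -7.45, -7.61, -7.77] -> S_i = -7.13 + -0.16*i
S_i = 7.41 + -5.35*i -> [7.41, 2.06, -3.29, -8.64, -13.99]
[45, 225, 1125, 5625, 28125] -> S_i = 45*5^i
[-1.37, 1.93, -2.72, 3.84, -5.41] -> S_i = -1.37*(-1.41)^i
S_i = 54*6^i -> [54, 324, 1944, 11664, 69984]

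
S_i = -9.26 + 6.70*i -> [-9.26, -2.56, 4.14, 10.84, 17.54]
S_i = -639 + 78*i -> [-639, -561, -483, -405, -327]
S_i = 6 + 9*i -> [6, 15, 24, 33, 42]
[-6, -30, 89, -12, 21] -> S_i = Random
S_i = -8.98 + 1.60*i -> [-8.98, -7.38, -5.78, -4.18, -2.58]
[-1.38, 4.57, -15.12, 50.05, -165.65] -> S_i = -1.38*(-3.31)^i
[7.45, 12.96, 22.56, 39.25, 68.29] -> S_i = 7.45*1.74^i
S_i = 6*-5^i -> [6, -30, 150, -750, 3750]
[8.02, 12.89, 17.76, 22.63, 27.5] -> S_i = 8.02 + 4.87*i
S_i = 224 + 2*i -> [224, 226, 228, 230, 232]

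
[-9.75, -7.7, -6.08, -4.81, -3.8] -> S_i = -9.75*0.79^i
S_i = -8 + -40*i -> [-8, -48, -88, -128, -168]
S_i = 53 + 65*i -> [53, 118, 183, 248, 313]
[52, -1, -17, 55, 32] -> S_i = Random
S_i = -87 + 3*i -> [-87, -84, -81, -78, -75]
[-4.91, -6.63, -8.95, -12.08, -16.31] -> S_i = -4.91*1.35^i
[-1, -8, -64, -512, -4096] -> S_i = -1*8^i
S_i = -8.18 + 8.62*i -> [-8.18, 0.44, 9.06, 17.68, 26.3]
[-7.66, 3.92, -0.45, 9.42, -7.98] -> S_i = Random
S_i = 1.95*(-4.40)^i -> [1.95, -8.58, 37.75, -166.11, 730.88]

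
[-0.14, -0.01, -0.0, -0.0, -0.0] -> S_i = -0.14*0.07^i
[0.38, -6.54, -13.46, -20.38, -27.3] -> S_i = 0.38 + -6.92*i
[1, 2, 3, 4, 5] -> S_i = 1 + 1*i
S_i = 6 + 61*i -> [6, 67, 128, 189, 250]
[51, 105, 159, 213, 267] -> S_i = 51 + 54*i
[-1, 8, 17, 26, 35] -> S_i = -1 + 9*i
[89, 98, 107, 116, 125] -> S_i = 89 + 9*i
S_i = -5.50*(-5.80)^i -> [-5.5, 31.9, -185.02, 1073.12, -6224.07]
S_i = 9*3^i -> [9, 27, 81, 243, 729]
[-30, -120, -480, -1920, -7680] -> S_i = -30*4^i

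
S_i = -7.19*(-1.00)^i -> [-7.19, 7.19, -7.19, 7.19, -7.19]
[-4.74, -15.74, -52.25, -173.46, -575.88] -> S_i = -4.74*3.32^i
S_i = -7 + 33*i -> [-7, 26, 59, 92, 125]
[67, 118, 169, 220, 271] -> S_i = 67 + 51*i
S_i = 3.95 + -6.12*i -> [3.95, -2.17, -8.29, -14.41, -20.53]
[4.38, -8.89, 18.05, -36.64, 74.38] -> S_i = 4.38*(-2.03)^i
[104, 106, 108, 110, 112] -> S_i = 104 + 2*i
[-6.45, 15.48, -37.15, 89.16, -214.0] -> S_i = -6.45*(-2.40)^i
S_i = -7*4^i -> [-7, -28, -112, -448, -1792]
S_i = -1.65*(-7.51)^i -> [-1.65, 12.39, -93.06, 698.88, -5248.6]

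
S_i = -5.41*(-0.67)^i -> [-5.41, 3.62, -2.43, 1.63, -1.09]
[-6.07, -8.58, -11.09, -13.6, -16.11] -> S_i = -6.07 + -2.51*i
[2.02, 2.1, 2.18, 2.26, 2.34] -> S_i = 2.02 + 0.08*i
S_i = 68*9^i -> [68, 612, 5508, 49572, 446148]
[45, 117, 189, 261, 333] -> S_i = 45 + 72*i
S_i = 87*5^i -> [87, 435, 2175, 10875, 54375]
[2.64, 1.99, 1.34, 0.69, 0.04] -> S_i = 2.64 + -0.65*i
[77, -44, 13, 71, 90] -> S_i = Random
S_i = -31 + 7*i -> [-31, -24, -17, -10, -3]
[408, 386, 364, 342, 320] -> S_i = 408 + -22*i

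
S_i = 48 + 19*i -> [48, 67, 86, 105, 124]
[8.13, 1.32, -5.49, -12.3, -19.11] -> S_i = 8.13 + -6.81*i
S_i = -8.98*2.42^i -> [-8.98, -21.73, -52.59, -127.27, -307.99]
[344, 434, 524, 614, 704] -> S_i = 344 + 90*i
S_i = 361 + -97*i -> [361, 264, 167, 70, -27]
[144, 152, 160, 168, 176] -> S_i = 144 + 8*i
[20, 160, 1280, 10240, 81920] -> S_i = 20*8^i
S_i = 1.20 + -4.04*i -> [1.2, -2.84, -6.88, -10.92, -14.96]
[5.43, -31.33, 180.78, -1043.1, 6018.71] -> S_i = 5.43*(-5.77)^i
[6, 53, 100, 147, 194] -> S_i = 6 + 47*i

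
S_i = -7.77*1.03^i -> [-7.77, -8.0, -8.24, -8.49, -8.75]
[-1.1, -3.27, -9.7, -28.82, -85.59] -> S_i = -1.10*2.97^i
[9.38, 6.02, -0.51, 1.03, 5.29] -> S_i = Random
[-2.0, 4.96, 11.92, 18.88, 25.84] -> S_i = -2.00 + 6.96*i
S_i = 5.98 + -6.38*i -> [5.98, -0.4, -6.78, -13.16, -19.54]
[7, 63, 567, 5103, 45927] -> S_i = 7*9^i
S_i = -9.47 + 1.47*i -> [-9.47, -8.0, -6.53, -5.06, -3.59]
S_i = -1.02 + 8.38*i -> [-1.02, 7.36, 15.74, 24.12, 32.5]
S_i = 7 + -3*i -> [7, 4, 1, -2, -5]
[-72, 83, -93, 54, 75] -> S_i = Random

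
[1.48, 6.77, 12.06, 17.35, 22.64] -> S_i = 1.48 + 5.29*i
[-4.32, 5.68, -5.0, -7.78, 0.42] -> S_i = Random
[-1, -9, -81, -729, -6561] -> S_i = -1*9^i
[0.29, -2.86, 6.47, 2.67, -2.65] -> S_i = Random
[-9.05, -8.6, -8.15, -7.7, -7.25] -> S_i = -9.05 + 0.45*i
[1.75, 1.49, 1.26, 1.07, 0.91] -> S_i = 1.75*0.85^i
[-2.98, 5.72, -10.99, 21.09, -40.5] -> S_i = -2.98*(-1.92)^i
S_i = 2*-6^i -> [2, -12, 72, -432, 2592]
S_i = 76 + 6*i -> [76, 82, 88, 94, 100]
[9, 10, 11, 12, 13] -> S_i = 9 + 1*i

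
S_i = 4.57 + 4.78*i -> [4.57, 9.35, 14.13, 18.91, 23.69]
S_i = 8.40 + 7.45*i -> [8.4, 15.85, 23.3, 30.75, 38.2]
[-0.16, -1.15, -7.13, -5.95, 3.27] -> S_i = Random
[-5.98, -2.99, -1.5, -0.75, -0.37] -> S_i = -5.98*0.50^i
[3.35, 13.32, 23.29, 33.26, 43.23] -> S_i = 3.35 + 9.97*i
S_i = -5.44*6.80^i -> [-5.44, -36.99, -251.55, -1710.51, -11631.47]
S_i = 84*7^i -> [84, 588, 4116, 28812, 201684]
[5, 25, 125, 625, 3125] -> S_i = 5*5^i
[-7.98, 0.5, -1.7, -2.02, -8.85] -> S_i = Random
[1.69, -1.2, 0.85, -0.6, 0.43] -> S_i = 1.69*(-0.71)^i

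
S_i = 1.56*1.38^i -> [1.56, 2.15, 2.97, 4.1, 5.66]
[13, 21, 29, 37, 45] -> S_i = 13 + 8*i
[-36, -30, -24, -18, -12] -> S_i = -36 + 6*i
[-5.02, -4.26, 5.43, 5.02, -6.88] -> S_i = Random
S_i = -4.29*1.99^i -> [-4.29, -8.54, -16.99, -33.81, -67.28]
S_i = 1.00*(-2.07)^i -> [1.0, -2.07, 4.28, -8.87, 18.36]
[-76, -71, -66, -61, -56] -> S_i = -76 + 5*i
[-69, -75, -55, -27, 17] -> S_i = Random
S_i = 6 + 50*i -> [6, 56, 106, 156, 206]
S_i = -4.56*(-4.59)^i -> [-4.56, 20.93, -96.07, 440.96, -2024.02]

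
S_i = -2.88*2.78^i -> [-2.88, -8.01, -22.26, -61.88, -172.02]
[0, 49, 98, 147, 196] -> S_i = 0 + 49*i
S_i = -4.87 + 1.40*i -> [-4.87, -3.47, -2.07, -0.67, 0.73]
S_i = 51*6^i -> [51, 306, 1836, 11016, 66096]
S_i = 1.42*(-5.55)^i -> [1.42, -7.88, 43.74, -242.75, 1347.29]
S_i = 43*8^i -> [43, 344, 2752, 22016, 176128]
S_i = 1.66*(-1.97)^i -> [1.66, -3.27, 6.44, -12.69, 25.0]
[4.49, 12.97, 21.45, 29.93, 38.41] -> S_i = 4.49 + 8.48*i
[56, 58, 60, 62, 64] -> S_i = 56 + 2*i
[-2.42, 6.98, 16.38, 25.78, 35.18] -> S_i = -2.42 + 9.40*i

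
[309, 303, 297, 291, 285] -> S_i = 309 + -6*i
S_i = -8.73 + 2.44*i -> [-8.73, -6.29, -3.85, -1.41, 1.03]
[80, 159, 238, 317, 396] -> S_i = 80 + 79*i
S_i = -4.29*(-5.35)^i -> [-4.29, 22.95, -122.79, 656.93, -3514.57]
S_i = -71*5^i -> [-71, -355, -1775, -8875, -44375]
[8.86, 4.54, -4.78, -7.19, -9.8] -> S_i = Random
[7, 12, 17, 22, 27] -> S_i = 7 + 5*i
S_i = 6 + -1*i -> [6, 5, 4, 3, 2]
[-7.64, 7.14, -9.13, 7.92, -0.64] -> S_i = Random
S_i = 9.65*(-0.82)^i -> [9.65, -7.91, 6.49, -5.32, 4.36]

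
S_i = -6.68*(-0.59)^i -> [-6.68, 3.94, -2.33, 1.37, -0.81]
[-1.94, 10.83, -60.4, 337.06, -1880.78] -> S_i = -1.94*(-5.58)^i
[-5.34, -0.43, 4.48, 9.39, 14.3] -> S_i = -5.34 + 4.91*i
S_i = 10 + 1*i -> [10, 11, 12, 13, 14]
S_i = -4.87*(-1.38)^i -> [-4.87, 6.72, -9.27, 12.8, -17.66]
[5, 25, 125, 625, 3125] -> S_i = 5*5^i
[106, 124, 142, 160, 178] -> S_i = 106 + 18*i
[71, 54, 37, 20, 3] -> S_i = 71 + -17*i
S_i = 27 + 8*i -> [27, 35, 43, 51, 59]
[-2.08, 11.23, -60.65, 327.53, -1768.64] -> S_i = -2.08*(-5.40)^i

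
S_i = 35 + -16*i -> [35, 19, 3, -13, -29]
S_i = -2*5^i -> [-2, -10, -50, -250, -1250]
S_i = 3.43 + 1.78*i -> [3.43, 5.21, 6.99, 8.77, 10.55]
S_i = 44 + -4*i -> [44, 40, 36, 32, 28]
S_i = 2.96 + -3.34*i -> [2.96, -0.38, -3.72, -7.06, -10.4]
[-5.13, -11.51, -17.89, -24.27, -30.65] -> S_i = -5.13 + -6.38*i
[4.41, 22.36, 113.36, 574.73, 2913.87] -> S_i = 4.41*5.07^i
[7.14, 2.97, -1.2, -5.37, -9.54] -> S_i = 7.14 + -4.17*i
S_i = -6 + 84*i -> [-6, 78, 162, 246, 330]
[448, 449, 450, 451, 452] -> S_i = 448 + 1*i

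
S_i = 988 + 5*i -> [988, 993, 998, 1003, 1008]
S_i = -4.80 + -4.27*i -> [-4.8, -9.07, -13.34, -17.61, -21.88]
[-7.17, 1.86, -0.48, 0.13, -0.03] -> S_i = -7.17*(-0.26)^i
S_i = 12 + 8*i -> [12, 20, 28, 36, 44]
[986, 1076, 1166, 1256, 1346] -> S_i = 986 + 90*i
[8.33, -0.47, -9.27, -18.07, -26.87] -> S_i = 8.33 + -8.80*i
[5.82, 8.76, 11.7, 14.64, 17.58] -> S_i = 5.82 + 2.94*i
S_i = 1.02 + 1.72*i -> [1.02, 2.74, 4.46, 6.18, 7.9]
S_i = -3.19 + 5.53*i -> [-3.19, 2.34, 7.87, 13.4, 18.93]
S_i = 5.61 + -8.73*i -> [5.61, -3.12, -11.85, -20.58, -29.31]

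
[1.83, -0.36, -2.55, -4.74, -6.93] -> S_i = 1.83 + -2.19*i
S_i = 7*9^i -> [7, 63, 567, 5103, 45927]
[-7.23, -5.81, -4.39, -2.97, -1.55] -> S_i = -7.23 + 1.42*i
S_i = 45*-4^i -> [45, -180, 720, -2880, 11520]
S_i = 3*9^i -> [3, 27, 243, 2187, 19683]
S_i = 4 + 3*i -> [4, 7, 10, 13, 16]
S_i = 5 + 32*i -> [5, 37, 69, 101, 133]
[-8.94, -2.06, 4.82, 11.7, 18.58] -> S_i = -8.94 + 6.88*i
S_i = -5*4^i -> [-5, -20, -80, -320, -1280]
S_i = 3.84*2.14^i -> [3.84, 8.22, 17.59, 37.63, 80.54]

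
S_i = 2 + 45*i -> [2, 47, 92, 137, 182]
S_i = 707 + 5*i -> [707, 712, 717, 722, 727]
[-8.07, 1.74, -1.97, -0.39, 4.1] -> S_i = Random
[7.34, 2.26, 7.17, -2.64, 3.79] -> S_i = Random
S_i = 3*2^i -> [3, 6, 12, 24, 48]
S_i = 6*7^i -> [6, 42, 294, 2058, 14406]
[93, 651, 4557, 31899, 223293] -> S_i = 93*7^i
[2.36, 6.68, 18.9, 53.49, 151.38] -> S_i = 2.36*2.83^i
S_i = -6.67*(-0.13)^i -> [-6.67, 0.87, -0.11, 0.01, -0.0]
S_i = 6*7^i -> [6, 42, 294, 2058, 14406]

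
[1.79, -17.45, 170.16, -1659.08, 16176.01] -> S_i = 1.79*(-9.75)^i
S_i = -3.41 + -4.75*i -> [-3.41, -8.16, -12.91, -17.66, -22.41]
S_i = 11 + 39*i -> [11, 50, 89, 128, 167]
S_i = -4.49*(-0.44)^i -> [-4.49, 1.98, -0.87, 0.38, -0.17]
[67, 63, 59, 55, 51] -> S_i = 67 + -4*i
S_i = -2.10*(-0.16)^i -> [-2.1, 0.34, -0.05, 0.01, -0.0]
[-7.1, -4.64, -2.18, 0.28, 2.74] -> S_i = -7.10 + 2.46*i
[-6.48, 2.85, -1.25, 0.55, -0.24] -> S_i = -6.48*(-0.44)^i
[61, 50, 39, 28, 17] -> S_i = 61 + -11*i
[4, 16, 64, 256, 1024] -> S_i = 4*4^i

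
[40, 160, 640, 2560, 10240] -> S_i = 40*4^i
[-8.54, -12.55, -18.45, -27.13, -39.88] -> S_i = -8.54*1.47^i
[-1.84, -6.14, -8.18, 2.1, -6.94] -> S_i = Random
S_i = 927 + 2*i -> [927, 929, 931, 933, 935]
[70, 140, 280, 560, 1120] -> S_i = 70*2^i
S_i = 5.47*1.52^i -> [5.47, 8.31, 12.64, 19.21, 29.2]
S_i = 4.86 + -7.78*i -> [4.86, -2.92, -10.7, -18.48, -26.26]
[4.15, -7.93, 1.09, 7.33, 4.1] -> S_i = Random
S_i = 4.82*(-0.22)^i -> [4.82, -1.06, 0.23, -0.05, 0.01]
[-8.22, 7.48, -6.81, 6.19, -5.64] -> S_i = -8.22*(-0.91)^i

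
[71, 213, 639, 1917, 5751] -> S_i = 71*3^i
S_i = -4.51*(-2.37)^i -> [-4.51, 10.69, -25.33, 60.04, -142.29]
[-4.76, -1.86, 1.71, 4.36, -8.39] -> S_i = Random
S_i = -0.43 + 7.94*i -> [-0.43, 7.51, 15.45, 23.39, 31.33]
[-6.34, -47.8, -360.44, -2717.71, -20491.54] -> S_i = -6.34*7.54^i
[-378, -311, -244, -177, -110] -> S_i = -378 + 67*i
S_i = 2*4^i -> [2, 8, 32, 128, 512]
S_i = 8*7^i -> [8, 56, 392, 2744, 19208]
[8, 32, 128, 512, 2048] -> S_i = 8*4^i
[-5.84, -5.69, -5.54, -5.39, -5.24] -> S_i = -5.84 + 0.15*i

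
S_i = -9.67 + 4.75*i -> [-9.67, -4.92, -0.17, 4.58, 9.33]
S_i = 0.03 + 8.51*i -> [0.03, 8.54, 17.05, 25.56, 34.07]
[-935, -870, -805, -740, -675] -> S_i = -935 + 65*i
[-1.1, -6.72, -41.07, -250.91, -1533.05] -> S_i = -1.10*6.11^i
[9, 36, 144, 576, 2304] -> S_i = 9*4^i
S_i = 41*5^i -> [41, 205, 1025, 5125, 25625]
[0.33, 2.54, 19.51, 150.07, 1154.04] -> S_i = 0.33*7.69^i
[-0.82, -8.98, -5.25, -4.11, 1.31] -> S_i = Random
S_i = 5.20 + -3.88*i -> [5.2, 1.32, -2.56, -6.44, -10.32]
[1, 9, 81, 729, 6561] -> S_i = 1*9^i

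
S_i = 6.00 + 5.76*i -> [6.0, 11.76, 17.52, 23.28, 29.04]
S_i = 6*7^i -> [6, 42, 294, 2058, 14406]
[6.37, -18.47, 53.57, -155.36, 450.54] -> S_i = 6.37*(-2.90)^i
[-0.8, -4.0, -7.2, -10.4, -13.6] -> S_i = -0.80 + -3.20*i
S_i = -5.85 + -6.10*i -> [-5.85, -11.95, -18.05, -24.15, -30.25]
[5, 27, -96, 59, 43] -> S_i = Random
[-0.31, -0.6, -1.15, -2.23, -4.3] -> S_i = -0.31*1.93^i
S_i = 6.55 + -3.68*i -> [6.55, 2.87, -0.81, -4.49, -8.17]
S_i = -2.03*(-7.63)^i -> [-2.03, 15.49, -118.18, 901.72, -6880.09]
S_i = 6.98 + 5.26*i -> [6.98, 12.24, 17.5, 22.76, 28.02]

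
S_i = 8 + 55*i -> [8, 63, 118, 173, 228]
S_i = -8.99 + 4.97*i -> [-8.99, -4.02, 0.95, 5.92, 10.89]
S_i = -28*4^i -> [-28, -112, -448, -1792, -7168]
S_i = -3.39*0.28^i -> [-3.39, -0.95, -0.27, -0.07, -0.02]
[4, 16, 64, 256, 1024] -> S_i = 4*4^i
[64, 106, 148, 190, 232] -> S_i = 64 + 42*i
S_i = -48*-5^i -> [-48, 240, -1200, 6000, -30000]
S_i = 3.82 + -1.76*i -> [3.82, 2.06, 0.3, -1.46, -3.22]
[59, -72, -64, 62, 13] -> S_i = Random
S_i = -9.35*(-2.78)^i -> [-9.35, 25.99, -72.26, 200.88, -558.46]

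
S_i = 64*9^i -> [64, 576, 5184, 46656, 419904]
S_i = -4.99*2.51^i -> [-4.99, -12.52, -31.44, -78.91, -198.06]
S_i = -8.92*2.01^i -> [-8.92, -17.93, -36.04, -72.44, -145.6]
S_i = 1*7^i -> [1, 7, 49, 343, 2401]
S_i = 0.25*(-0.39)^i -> [0.25, -0.1, 0.04, -0.01, 0.01]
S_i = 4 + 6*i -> [4, 10, 16, 22, 28]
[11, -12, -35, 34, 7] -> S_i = Random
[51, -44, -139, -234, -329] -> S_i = 51 + -95*i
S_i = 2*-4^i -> [2, -8, 32, -128, 512]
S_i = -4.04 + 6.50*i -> [-4.04, 2.46, 8.96, 15.46, 21.96]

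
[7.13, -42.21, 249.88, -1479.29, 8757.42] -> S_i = 7.13*(-5.92)^i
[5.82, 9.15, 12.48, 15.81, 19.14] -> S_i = 5.82 + 3.33*i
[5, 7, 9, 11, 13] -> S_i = 5 + 2*i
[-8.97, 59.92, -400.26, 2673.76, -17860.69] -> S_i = -8.97*(-6.68)^i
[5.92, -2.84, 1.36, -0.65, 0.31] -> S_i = 5.92*(-0.48)^i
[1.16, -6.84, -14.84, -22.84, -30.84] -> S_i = 1.16 + -8.00*i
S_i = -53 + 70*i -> [-53, 17, 87, 157, 227]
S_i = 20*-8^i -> [20, -160, 1280, -10240, 81920]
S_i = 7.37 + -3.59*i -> [7.37, 3.78, 0.19, -3.4, -6.99]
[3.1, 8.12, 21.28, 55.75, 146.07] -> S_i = 3.10*2.62^i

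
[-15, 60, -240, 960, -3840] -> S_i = -15*-4^i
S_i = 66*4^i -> [66, 264, 1056, 4224, 16896]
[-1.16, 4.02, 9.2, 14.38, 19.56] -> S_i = -1.16 + 5.18*i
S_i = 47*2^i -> [47, 94, 188, 376, 752]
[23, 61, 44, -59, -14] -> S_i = Random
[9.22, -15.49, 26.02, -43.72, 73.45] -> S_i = 9.22*(-1.68)^i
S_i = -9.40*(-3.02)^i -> [-9.4, 28.39, -85.73, 258.91, -781.91]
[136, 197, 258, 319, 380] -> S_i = 136 + 61*i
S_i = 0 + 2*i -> [0, 2, 4, 6, 8]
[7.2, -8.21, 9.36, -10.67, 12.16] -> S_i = 7.20*(-1.14)^i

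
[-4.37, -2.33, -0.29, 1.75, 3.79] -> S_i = -4.37 + 2.04*i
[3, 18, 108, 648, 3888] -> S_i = 3*6^i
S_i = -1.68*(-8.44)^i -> [-1.68, 14.18, -119.67, 1010.04, -8524.7]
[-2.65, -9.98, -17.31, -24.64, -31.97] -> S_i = -2.65 + -7.33*i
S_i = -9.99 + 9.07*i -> [-9.99, -0.92, 8.15, 17.22, 26.29]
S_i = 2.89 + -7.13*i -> [2.89, -4.24, -11.37, -18.5, -25.63]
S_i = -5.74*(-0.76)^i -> [-5.74, 4.36, -3.32, 2.52, -1.91]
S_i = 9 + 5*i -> [9, 14, 19, 24, 29]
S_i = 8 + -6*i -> [8, 2, -4, -10, -16]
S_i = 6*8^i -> [6, 48, 384, 3072, 24576]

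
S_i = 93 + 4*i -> [93, 97, 101, 105, 109]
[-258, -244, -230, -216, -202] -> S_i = -258 + 14*i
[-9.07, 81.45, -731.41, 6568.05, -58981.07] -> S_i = -9.07*(-8.98)^i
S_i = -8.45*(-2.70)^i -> [-8.45, 22.82, -61.6, 166.32, -449.07]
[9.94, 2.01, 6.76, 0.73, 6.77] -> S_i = Random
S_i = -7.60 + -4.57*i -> [-7.6, -12.17, -16.74, -21.31, -25.88]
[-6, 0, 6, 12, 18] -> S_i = -6 + 6*i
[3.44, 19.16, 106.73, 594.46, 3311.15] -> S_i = 3.44*5.57^i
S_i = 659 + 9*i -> [659, 668, 677, 686, 695]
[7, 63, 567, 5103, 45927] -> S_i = 7*9^i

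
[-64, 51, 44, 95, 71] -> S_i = Random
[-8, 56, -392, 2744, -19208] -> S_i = -8*-7^i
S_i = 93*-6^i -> [93, -558, 3348, -20088, 120528]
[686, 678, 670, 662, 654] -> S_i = 686 + -8*i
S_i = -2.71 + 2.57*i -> [-2.71, -0.14, 2.43, 5.0, 7.57]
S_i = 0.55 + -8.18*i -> [0.55, -7.63, -15.81, -23.99, -32.17]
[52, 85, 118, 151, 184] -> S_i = 52 + 33*i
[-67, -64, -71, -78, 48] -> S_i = Random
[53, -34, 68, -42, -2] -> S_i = Random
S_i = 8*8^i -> [8, 64, 512, 4096, 32768]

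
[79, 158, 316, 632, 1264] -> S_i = 79*2^i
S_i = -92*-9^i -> [-92, 828, -7452, 67068, -603612]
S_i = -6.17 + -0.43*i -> [-6.17, -6.6, -7.03, -7.46, -7.89]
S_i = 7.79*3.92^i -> [7.79, 30.54, 119.7, 469.24, 1839.42]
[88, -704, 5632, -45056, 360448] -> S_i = 88*-8^i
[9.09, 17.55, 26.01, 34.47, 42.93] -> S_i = 9.09 + 8.46*i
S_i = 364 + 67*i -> [364, 431, 498, 565, 632]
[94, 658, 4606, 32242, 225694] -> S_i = 94*7^i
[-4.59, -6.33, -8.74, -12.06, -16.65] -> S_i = -4.59*1.38^i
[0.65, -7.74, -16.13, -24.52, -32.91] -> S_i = 0.65 + -8.39*i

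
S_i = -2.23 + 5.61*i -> [-2.23, 3.38, 8.99, 14.6, 20.21]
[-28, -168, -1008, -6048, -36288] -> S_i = -28*6^i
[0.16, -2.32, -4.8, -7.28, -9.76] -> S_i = 0.16 + -2.48*i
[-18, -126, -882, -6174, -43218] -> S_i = -18*7^i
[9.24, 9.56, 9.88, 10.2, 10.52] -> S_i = 9.24 + 0.32*i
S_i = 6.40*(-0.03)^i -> [6.4, -0.19, 0.01, -0.0, 0.0]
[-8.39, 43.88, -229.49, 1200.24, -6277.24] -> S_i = -8.39*(-5.23)^i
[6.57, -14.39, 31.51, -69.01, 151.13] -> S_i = 6.57*(-2.19)^i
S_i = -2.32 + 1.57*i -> [-2.32, -0.75, 0.82, 2.39, 3.96]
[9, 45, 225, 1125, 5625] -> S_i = 9*5^i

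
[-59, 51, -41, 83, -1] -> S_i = Random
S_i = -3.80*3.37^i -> [-3.8, -12.81, -43.16, -145.44, -490.12]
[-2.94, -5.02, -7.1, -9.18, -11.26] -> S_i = -2.94 + -2.08*i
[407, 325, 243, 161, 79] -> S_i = 407 + -82*i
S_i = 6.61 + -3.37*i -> [6.61, 3.24, -0.13, -3.5, -6.87]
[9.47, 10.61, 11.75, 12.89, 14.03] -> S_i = 9.47 + 1.14*i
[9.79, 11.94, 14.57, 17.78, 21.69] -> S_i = 9.79*1.22^i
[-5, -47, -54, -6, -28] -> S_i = Random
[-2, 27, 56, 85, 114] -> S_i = -2 + 29*i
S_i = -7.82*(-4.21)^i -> [-7.82, 32.92, -138.6, 583.52, -2456.6]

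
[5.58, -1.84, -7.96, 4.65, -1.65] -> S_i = Random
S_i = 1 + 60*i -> [1, 61, 121, 181, 241]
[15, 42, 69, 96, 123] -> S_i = 15 + 27*i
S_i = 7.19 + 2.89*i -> [7.19, 10.08, 12.97, 15.86, 18.75]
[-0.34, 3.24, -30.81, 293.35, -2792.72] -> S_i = -0.34*(-9.52)^i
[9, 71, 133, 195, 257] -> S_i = 9 + 62*i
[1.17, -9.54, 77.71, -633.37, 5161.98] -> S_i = 1.17*(-8.15)^i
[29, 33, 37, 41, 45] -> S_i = 29 + 4*i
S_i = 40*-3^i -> [40, -120, 360, -1080, 3240]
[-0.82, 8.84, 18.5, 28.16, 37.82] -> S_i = -0.82 + 9.66*i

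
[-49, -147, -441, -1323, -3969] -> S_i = -49*3^i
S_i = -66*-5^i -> [-66, 330, -1650, 8250, -41250]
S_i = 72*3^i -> [72, 216, 648, 1944, 5832]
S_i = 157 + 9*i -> [157, 166, 175, 184, 193]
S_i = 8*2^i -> [8, 16, 32, 64, 128]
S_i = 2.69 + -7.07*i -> [2.69, -4.38, -11.45, -18.52, -25.59]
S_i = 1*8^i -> [1, 8, 64, 512, 4096]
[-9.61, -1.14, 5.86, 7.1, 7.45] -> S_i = Random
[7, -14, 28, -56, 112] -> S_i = 7*-2^i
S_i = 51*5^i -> [51, 255, 1275, 6375, 31875]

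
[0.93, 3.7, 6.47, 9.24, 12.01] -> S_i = 0.93 + 2.77*i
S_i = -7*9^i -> [-7, -63, -567, -5103, -45927]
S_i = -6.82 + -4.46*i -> [-6.82, -11.28, -15.74, -20.2, -24.66]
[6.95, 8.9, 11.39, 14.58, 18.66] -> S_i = 6.95*1.28^i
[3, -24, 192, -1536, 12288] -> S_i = 3*-8^i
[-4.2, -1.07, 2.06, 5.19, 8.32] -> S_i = -4.20 + 3.13*i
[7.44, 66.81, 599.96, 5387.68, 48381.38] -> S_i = 7.44*8.98^i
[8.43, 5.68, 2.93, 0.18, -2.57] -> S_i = 8.43 + -2.75*i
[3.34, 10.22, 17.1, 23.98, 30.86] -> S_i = 3.34 + 6.88*i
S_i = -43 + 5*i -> [-43, -38, -33, -28, -23]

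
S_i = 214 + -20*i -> [214, 194, 174, 154, 134]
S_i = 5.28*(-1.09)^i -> [5.28, -5.76, 6.27, -6.84, 7.45]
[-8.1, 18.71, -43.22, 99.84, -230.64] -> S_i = -8.10*(-2.31)^i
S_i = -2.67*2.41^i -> [-2.67, -6.43, -15.51, -37.37, -90.07]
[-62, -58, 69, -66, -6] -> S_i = Random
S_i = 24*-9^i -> [24, -216, 1944, -17496, 157464]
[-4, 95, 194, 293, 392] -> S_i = -4 + 99*i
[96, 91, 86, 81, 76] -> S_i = 96 + -5*i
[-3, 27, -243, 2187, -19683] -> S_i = -3*-9^i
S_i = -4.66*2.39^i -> [-4.66, -11.14, -26.62, -63.62, -152.05]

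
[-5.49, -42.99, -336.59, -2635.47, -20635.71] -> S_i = -5.49*7.83^i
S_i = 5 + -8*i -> [5, -3, -11, -19, -27]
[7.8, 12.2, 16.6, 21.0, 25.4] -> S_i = 7.80 + 4.40*i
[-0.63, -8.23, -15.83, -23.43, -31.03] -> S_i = -0.63 + -7.60*i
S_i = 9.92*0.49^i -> [9.92, 4.86, 2.38, 1.17, 0.57]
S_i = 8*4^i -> [8, 32, 128, 512, 2048]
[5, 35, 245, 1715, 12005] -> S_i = 5*7^i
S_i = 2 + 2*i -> [2, 4, 6, 8, 10]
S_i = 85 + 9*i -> [85, 94, 103, 112, 121]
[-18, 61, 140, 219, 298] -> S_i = -18 + 79*i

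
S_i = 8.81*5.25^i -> [8.81, 46.25, 242.83, 1274.83, 6692.88]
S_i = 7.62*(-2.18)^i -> [7.62, -16.61, 36.21, -78.94, 172.1]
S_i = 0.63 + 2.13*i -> [0.63, 2.76, 4.89, 7.02, 9.15]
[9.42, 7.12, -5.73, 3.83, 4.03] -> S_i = Random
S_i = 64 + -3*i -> [64, 61, 58, 55, 52]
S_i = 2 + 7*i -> [2, 9, 16, 23, 30]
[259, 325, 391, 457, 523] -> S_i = 259 + 66*i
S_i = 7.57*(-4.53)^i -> [7.57, -34.29, 155.34, -703.7, 3187.78]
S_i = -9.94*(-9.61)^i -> [-9.94, 95.52, -917.98, 8821.79, -84777.37]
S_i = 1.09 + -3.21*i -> [1.09, -2.12, -5.33, -8.54, -11.75]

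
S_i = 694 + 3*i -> [694, 697, 700, 703, 706]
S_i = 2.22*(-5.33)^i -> [2.22, -11.83, 63.07, -336.15, 1791.69]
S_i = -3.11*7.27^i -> [-3.11, -22.61, -164.37, -1194.99, -8687.56]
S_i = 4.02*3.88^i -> [4.02, 15.6, 60.52, 234.81, 911.07]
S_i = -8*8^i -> [-8, -64, -512, -4096, -32768]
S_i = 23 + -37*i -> [23, -14, -51, -88, -125]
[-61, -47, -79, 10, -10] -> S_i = Random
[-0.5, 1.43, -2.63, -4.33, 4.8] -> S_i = Random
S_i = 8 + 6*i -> [8, 14, 20, 26, 32]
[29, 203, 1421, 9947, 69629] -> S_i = 29*7^i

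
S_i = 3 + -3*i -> [3, 0, -3, -6, -9]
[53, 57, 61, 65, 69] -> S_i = 53 + 4*i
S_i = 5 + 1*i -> [5, 6, 7, 8, 9]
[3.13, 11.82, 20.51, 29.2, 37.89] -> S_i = 3.13 + 8.69*i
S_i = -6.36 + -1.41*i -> [-6.36, -7.77, -9.18, -10.59, -12.0]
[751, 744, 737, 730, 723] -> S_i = 751 + -7*i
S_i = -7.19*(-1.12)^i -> [-7.19, 8.05, -9.02, 10.1, -11.31]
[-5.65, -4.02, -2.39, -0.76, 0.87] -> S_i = -5.65 + 1.63*i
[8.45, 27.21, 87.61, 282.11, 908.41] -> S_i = 8.45*3.22^i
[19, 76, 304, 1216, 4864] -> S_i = 19*4^i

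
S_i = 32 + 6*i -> [32, 38, 44, 50, 56]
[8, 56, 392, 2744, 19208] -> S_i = 8*7^i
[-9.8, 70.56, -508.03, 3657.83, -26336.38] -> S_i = -9.80*(-7.20)^i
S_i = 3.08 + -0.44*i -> [3.08, 2.64, 2.2, 1.76, 1.32]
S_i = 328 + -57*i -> [328, 271, 214, 157, 100]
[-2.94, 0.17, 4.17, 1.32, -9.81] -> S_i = Random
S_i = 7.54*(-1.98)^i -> [7.54, -14.93, 29.56, -58.53, 115.89]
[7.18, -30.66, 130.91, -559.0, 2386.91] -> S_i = 7.18*(-4.27)^i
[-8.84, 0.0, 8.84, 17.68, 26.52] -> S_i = -8.84 + 8.84*i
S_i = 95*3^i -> [95, 285, 855, 2565, 7695]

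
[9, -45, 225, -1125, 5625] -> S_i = 9*-5^i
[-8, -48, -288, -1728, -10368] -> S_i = -8*6^i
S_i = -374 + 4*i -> [-374, -370, -366, -362, -358]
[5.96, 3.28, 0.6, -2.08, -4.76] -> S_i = 5.96 + -2.68*i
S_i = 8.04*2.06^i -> [8.04, 16.56, 34.12, 70.28, 144.79]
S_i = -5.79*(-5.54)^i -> [-5.79, 32.08, -177.7, 984.48, -5454.03]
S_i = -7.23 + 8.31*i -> [-7.23, 1.08, 9.39, 17.7, 26.01]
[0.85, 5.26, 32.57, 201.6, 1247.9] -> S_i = 0.85*6.19^i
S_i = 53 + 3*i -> [53, 56, 59, 62, 65]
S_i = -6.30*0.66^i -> [-6.3, -4.16, -2.74, -1.81, -1.2]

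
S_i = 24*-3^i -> [24, -72, 216, -648, 1944]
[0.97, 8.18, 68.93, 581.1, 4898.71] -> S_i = 0.97*8.43^i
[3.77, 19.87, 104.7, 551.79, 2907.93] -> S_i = 3.77*5.27^i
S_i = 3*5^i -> [3, 15, 75, 375, 1875]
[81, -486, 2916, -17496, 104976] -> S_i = 81*-6^i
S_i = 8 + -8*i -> [8, 0, -8, -16, -24]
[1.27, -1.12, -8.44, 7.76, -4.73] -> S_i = Random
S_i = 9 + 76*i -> [9, 85, 161, 237, 313]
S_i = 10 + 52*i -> [10, 62, 114, 166, 218]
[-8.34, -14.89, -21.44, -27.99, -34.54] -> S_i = -8.34 + -6.55*i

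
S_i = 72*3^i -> [72, 216, 648, 1944, 5832]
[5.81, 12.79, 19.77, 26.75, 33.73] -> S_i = 5.81 + 6.98*i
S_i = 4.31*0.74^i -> [4.31, 3.19, 2.36, 1.75, 1.29]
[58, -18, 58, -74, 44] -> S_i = Random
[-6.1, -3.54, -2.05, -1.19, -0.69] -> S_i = -6.10*0.58^i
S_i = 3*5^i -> [3, 15, 75, 375, 1875]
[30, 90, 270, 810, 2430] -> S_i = 30*3^i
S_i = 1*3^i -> [1, 3, 9, 27, 81]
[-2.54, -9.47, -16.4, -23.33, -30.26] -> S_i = -2.54 + -6.93*i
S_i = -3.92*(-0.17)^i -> [-3.92, 0.67, -0.11, 0.02, -0.0]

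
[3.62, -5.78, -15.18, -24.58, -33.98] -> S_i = 3.62 + -9.40*i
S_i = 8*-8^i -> [8, -64, 512, -4096, 32768]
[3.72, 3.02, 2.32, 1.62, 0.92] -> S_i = 3.72 + -0.70*i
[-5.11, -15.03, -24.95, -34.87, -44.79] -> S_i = -5.11 + -9.92*i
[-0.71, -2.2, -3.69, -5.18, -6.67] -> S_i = -0.71 + -1.49*i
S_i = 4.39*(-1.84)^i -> [4.39, -8.08, 14.86, -27.35, 50.32]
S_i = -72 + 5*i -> [-72, -67, -62, -57, -52]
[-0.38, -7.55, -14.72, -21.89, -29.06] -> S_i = -0.38 + -7.17*i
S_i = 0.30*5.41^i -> [0.3, 1.62, 8.78, 47.5, 256.99]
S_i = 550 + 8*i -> [550, 558, 566, 574, 582]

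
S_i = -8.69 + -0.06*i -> [-8.69, -8.75, -8.81, -8.87, -8.93]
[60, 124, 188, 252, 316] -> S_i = 60 + 64*i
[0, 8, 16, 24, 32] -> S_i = 0 + 8*i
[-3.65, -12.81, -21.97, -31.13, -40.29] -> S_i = -3.65 + -9.16*i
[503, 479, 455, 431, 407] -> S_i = 503 + -24*i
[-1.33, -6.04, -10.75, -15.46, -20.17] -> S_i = -1.33 + -4.71*i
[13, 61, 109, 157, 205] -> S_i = 13 + 48*i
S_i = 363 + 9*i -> [363, 372, 381, 390, 399]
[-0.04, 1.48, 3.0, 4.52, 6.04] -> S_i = -0.04 + 1.52*i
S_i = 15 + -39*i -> [15, -24, -63, -102, -141]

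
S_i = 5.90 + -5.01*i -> [5.9, 0.89, -4.12, -9.13, -14.14]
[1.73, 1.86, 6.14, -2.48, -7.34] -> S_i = Random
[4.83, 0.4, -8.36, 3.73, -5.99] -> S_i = Random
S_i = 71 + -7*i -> [71, 64, 57, 50, 43]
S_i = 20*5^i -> [20, 100, 500, 2500, 12500]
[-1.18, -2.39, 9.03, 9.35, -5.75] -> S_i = Random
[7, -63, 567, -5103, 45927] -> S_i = 7*-9^i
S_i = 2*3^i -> [2, 6, 18, 54, 162]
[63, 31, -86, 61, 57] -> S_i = Random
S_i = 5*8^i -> [5, 40, 320, 2560, 20480]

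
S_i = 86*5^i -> [86, 430, 2150, 10750, 53750]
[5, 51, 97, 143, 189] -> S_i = 5 + 46*i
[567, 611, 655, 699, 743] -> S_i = 567 + 44*i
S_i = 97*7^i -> [97, 679, 4753, 33271, 232897]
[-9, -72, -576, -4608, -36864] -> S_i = -9*8^i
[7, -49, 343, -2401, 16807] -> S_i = 7*-7^i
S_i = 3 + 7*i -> [3, 10, 17, 24, 31]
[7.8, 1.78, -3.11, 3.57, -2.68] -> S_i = Random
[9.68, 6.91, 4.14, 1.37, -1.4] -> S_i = 9.68 + -2.77*i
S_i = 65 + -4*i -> [65, 61, 57, 53, 49]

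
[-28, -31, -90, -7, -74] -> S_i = Random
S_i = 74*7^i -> [74, 518, 3626, 25382, 177674]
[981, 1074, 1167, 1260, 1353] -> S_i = 981 + 93*i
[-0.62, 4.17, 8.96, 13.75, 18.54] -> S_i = -0.62 + 4.79*i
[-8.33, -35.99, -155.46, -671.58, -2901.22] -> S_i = -8.33*4.32^i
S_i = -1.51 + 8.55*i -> [-1.51, 7.04, 15.59, 24.14, 32.69]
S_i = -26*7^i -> [-26, -182, -1274, -8918, -62426]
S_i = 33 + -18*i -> [33, 15, -3, -21, -39]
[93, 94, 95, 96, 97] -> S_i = 93 + 1*i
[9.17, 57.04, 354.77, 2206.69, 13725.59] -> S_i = 9.17*6.22^i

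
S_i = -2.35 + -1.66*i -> [-2.35, -4.01, -5.67, -7.33, -8.99]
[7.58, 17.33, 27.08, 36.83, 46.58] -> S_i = 7.58 + 9.75*i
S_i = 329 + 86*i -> [329, 415, 501, 587, 673]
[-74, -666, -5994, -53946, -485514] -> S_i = -74*9^i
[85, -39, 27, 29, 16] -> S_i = Random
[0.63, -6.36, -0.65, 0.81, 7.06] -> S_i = Random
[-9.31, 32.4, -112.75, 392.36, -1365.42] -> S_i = -9.31*(-3.48)^i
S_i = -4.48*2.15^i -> [-4.48, -9.63, -20.71, -44.52, -95.73]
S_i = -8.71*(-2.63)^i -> [-8.71, 22.91, -60.25, 158.45, -416.72]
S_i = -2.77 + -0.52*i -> [-2.77, -3.29, -3.81, -4.33, -4.85]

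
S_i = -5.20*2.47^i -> [-5.2, -12.84, -31.72, -78.36, -193.55]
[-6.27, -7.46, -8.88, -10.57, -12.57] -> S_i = -6.27*1.19^i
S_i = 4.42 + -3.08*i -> [4.42, 1.34, -1.74, -4.82, -7.9]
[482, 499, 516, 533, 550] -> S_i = 482 + 17*i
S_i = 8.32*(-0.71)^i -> [8.32, -5.91, 4.19, -2.98, 2.11]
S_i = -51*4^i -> [-51, -204, -816, -3264, -13056]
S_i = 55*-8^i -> [55, -440, 3520, -28160, 225280]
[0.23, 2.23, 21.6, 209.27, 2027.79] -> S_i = 0.23*9.69^i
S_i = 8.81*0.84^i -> [8.81, 7.4, 6.22, 5.22, 4.39]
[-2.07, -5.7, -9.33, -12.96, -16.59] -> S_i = -2.07 + -3.63*i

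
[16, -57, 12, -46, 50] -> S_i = Random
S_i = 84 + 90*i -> [84, 174, 264, 354, 444]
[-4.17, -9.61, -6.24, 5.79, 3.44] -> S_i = Random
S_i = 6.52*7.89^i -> [6.52, 51.44, 405.88, 3202.42, 25267.11]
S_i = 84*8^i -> [84, 672, 5376, 43008, 344064]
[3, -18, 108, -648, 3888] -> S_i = 3*-6^i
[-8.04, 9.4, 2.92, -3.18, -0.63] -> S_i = Random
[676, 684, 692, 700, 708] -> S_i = 676 + 8*i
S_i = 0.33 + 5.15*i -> [0.33, 5.48, 10.63, 15.78, 20.93]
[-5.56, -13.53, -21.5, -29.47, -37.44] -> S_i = -5.56 + -7.97*i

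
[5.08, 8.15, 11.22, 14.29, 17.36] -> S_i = 5.08 + 3.07*i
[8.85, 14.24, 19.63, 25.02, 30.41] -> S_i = 8.85 + 5.39*i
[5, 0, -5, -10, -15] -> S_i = 5 + -5*i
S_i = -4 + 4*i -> [-4, 0, 4, 8, 12]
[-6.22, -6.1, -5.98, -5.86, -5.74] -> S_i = -6.22 + 0.12*i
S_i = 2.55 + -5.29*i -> [2.55, -2.74, -8.03, -13.32, -18.61]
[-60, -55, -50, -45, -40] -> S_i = -60 + 5*i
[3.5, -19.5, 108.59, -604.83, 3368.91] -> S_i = 3.50*(-5.57)^i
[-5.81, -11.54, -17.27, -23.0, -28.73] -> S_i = -5.81 + -5.73*i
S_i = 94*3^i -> [94, 282, 846, 2538, 7614]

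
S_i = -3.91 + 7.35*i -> [-3.91, 3.44, 10.79, 18.14, 25.49]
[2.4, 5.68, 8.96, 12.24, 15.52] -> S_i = 2.40 + 3.28*i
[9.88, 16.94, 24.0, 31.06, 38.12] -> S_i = 9.88 + 7.06*i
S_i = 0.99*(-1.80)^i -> [0.99, -1.78, 3.21, -5.77, 10.39]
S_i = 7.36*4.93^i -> [7.36, 36.28, 178.88, 881.9, 4347.76]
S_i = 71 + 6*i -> [71, 77, 83, 89, 95]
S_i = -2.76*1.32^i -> [-2.76, -3.64, -4.81, -6.35, -8.38]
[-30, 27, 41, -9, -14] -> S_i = Random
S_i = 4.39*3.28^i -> [4.39, 14.4, 47.23, 154.91, 508.11]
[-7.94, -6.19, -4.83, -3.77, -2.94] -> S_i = -7.94*0.78^i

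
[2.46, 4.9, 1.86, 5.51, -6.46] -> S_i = Random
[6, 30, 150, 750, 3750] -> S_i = 6*5^i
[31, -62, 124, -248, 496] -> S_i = 31*-2^i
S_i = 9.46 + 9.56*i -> [9.46, 19.02, 28.58, 38.14, 47.7]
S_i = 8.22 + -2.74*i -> [8.22, 5.48, 2.74, 0.0, -2.74]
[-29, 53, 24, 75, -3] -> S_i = Random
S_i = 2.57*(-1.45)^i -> [2.57, -3.73, 5.4, -7.83, 11.36]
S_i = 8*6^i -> [8, 48, 288, 1728, 10368]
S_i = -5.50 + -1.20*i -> [-5.5, -6.7, -7.9, -9.1, -10.3]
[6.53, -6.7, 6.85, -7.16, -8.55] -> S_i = Random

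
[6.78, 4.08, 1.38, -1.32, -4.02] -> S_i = 6.78 + -2.70*i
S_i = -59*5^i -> [-59, -295, -1475, -7375, -36875]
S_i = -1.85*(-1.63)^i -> [-1.85, 3.02, -4.92, 8.01, -13.06]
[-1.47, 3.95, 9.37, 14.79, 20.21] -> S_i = -1.47 + 5.42*i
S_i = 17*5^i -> [17, 85, 425, 2125, 10625]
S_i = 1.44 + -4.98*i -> [1.44, -3.54, -8.52, -13.5, -18.48]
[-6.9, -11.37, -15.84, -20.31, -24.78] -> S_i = -6.90 + -4.47*i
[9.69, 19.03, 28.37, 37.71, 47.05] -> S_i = 9.69 + 9.34*i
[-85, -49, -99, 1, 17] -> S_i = Random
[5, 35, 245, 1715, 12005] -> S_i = 5*7^i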